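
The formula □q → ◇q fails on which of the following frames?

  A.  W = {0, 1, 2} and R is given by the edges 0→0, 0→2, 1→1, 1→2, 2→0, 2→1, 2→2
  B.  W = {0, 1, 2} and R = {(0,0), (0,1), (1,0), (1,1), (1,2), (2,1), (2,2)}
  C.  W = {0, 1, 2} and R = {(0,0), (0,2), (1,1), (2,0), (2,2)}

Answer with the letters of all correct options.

The schema □q → ◇q is axiom D; it is valid on a frame iff R is serial.
(A) R is serial (every world has an R-successor), so the schema is valid here.
(B) R is serial (every world has an R-successor), so the schema is valid here.
(C) R is serial (every world has an R-successor), so the schema is valid here.

none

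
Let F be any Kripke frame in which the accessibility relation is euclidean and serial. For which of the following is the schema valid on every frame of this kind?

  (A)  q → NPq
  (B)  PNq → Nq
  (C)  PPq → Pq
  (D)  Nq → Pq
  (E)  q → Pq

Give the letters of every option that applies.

B, D

(A) q → NPq is axiom B; it is valid on a frame exactly when R is symmetric. Such an R need not be symmetric, so not valid.
(B) the dual of axiom 5: valid iff R is euclidean. Every such R is euclidean — valid.
(C) PPq → Pq is the dual of axiom 4; it is valid on a frame exactly when R is transitive. Such an R need not be transitive, so not valid.
(D) Nq → Pq is axiom D; it is valid on a frame exactly when R is serial. Every such R is serial, so valid.
(E) the dual of axiom T: valid iff R is reflexive. Such an R need not be reflexive — not valid.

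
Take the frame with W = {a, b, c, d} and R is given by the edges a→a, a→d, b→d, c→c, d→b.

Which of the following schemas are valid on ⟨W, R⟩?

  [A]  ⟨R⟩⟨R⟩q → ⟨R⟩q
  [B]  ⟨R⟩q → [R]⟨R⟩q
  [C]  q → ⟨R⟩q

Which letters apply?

R is not reflexive: not b R b.
R is not transitive: a R d and d R b but not a R b.
R is not euclidean: a R d and a R a but not d R a.
(A) the dual of axiom 4: valid iff R is transitive. R is not transitive — not valid.
(B) ⟨R⟩q → [R]⟨R⟩q is axiom 5; it is valid on a frame exactly when R is euclidean. R is not euclidean, so not valid.
(C) q → ⟨R⟩q (the dual of axiom T) characterises the reflexive frames. R is not reflexive — not valid.

none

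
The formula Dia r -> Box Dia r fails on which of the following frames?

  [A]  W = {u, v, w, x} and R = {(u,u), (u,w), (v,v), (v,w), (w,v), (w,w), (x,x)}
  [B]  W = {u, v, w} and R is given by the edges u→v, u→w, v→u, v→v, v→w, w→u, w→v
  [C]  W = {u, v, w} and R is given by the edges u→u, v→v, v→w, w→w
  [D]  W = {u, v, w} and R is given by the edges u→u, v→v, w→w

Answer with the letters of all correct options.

A, B, C

The schema Dia r -> Box Dia r is axiom 5; it is valid on a frame iff R is euclidean.
(A) R is not euclidean (u R w and u R u but not w R u), so the schema fails here.
(B) R is not euclidean (u R w and u R w but not w R w), so the schema fails here.
(C) R is not euclidean (v R w and v R v but not w R v), so the schema fails here.
(D) R is euclidean (any two R-successors of the same world are R-related), so the schema is valid here.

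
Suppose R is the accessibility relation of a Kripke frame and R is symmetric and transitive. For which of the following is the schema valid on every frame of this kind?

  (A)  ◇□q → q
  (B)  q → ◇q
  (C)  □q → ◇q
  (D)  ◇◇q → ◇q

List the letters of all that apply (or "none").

A symmetric transitive relation is euclidean (uRv and uRw give vRu by symmetry, then vRw by transitivity).
(A) ◇□q → q (the dual of axiom B) characterises the symmetric frames. Every such R is symmetric — valid.
(B) q → ◇q is the dual of axiom T, which corresponds to reflexivity. Such an R need not be reflexive — not valid.
(C) □q → ◇q is axiom D, which corresponds to seriality. Such an R need not be serial — not valid.
(D) ◇◇q → ◇q (the dual of axiom 4) characterises the transitive frames. Every such R is transitive — valid.

A, D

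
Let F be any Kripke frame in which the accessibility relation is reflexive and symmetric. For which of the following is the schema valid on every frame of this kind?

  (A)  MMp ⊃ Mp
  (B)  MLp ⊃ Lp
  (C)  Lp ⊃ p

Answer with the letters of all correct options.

C

Reflexive relations are serial.
(A) MMp ⊃ Mp is the dual of axiom 4, which corresponds to transitivity. Such an R need not be transitive — not valid.
(B) MLp ⊃ Lp is the dual of axiom 5, which corresponds to the euclidean property. Such an R need not be euclidean — not valid.
(C) axiom T: valid iff R is reflexive. Every such R is reflexive — valid.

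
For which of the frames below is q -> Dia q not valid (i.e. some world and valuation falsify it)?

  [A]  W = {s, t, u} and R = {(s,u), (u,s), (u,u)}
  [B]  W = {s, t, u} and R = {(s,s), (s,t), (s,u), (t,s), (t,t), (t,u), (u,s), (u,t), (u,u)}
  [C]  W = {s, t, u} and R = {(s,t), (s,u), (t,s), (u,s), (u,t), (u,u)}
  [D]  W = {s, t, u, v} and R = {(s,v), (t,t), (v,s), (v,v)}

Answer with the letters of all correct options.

The schema q -> Dia q is the dual of axiom T; it is valid on a frame iff R is reflexive.
(A) R is not reflexive (not s R s), so the schema fails here.
(B) R is reflexive (each world relates to itself), so the schema is valid here.
(C) R is not reflexive (not s R s), so the schema fails here.
(D) R is not reflexive (not s R s), so the schema fails here.

A, C, D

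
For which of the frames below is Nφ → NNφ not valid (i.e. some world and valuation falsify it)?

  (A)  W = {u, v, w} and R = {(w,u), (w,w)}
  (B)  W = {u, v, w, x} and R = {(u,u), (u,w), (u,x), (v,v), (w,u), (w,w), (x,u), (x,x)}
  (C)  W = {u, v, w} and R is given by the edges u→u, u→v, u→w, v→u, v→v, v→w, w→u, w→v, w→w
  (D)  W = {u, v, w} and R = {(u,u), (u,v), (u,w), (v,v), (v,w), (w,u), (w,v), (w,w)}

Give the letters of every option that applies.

B, D

The schema Nφ → NNφ is axiom 4; it is valid on a frame iff R is transitive.
(A) R is transitive (R is closed under composition), so the schema is valid here.
(B) R is not transitive (w R u and u R x but not w R x), so the schema fails here.
(C) R is transitive (R is closed under composition), so the schema is valid here.
(D) R is not transitive (v R w and w R u but not v R u), so the schema fails here.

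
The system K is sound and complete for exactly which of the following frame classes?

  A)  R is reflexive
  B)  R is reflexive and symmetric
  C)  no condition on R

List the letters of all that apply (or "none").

(A) this class determines T (= KT), not K.
(B) this class determines B (= KTB), not K.
(C) K is sound and complete for exactly this class.

C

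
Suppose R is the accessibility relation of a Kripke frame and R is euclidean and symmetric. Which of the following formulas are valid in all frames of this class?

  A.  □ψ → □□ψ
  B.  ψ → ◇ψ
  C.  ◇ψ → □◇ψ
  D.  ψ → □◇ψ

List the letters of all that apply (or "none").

A, C, D

A symmetric euclidean relation is transitive (uRv and vRw give vRu by symmetry, then uRw by the euclidean condition, applied at v).
(A) □ψ → □□ψ is axiom 4, which corresponds to transitivity. Every such R is transitive — valid.
(B) ψ → ◇ψ (the dual of axiom T) characterises the reflexive frames. Such an R need not be reflexive — not valid.
(C) axiom 5: valid iff R is euclidean. Every such R is euclidean — valid.
(D) ψ → □◇ψ is axiom B; it is valid on a frame exactly when R is symmetric. Every such R is symmetric, so valid.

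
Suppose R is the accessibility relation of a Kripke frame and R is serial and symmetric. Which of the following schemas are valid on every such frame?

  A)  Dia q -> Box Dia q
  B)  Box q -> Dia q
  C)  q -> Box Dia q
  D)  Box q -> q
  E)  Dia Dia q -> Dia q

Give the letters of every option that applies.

B, C

(A) Dia q -> Box Dia q is axiom 5; it is valid on a frame exactly when R is euclidean. Such an R need not be euclidean, so not valid.
(B) axiom D: valid iff R is serial. Every such R is serial — valid.
(C) axiom B: valid iff R is symmetric. Every such R is symmetric — valid.
(D) Box q -> q is axiom T; it is valid on a frame exactly when R is reflexive. Such an R need not be reflexive, so not valid.
(E) Dia Dia q -> Dia q is the dual of axiom 4, which corresponds to transitivity. Such an R need not be transitive — not valid.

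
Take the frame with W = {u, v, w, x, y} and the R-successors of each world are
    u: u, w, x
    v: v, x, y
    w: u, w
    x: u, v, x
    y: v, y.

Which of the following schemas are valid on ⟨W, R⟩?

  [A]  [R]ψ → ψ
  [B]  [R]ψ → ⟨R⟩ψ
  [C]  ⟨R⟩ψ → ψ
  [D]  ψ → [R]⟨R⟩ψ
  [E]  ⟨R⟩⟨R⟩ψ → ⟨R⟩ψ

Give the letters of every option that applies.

R is reflexive: each world relates to itself.
R is symmetric: every R-edge is matched by its reverse.
R is not transitive: u R x and x R v but not u R v.
R is serial: every world has an R-successor.
R is not a subset of the identity: u R w with u ≠ w.
(A) axiom T: valid iff R is reflexive. R is reflexive — valid.
(B) [R]ψ → ⟨R⟩ψ is axiom D; it is valid on a frame exactly when R is serial. R is serial, so valid.
(C) ⟨R⟩ψ → ψ (the converse of T) corresponds to R being a subset of the identity. Here R ⊄ identity, so not valid.
(D) ψ → [R]⟨R⟩ψ is axiom B; it is valid on a frame exactly when R is symmetric. R is symmetric, so valid.
(E) ⟨R⟩⟨R⟩ψ → ⟨R⟩ψ (the dual of axiom 4) characterises the transitive frames. R is not transitive — not valid.

A, B, D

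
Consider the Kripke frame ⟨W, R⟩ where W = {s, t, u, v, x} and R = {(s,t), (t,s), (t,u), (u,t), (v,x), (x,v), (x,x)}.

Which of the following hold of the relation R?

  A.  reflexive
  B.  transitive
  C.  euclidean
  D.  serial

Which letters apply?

D

(A) not reflexive: not s R s.
(B) not transitive: s R t and t R s but not s R s.
(C) not euclidean: t R s and t R u but not s R u.
(D) serial: every world has an R-successor.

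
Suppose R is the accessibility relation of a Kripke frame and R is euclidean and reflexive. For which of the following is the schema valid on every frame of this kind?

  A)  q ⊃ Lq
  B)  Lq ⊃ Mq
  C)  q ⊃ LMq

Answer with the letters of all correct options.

A reflexive euclidean relation is also symmetric (from wRw and wRv the euclidean condition gives vRw) and hence transitive; it is an equivalence relation.
(A) q ⊃ Lq is equivalent to ◇p→p; it holds exactly when R ⊆ identity. Such an R need not be a subset of the identity — not valid.
(B) axiom D: valid iff R is serial. Every such R is serial — valid.
(C) axiom B: valid iff R is symmetric. Every such R is symmetric — valid.

B, C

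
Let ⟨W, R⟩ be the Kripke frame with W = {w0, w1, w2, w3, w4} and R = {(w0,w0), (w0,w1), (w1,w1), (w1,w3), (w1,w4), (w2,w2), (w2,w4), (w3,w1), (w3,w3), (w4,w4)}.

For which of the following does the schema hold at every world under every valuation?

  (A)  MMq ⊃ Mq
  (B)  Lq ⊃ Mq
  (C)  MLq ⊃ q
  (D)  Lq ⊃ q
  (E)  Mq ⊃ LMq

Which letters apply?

R is reflexive: each world relates to itself.
R is not symmetric: w0 R w1 but not w1 R w0.
R is not transitive: w0 R w1 and w1 R w3 but not w0 R w3.
R is not euclidean: w0 R w1 and w0 R w0 but not w1 R w0.
R is serial: every world has an R-successor.
(A) MMq ⊃ Mq is the dual of axiom 4; it is valid on a frame exactly when R is transitive. R is not transitive, so not valid.
(B) Lq ⊃ Mq is axiom D, which corresponds to seriality. R is serial — valid.
(C) MLq ⊃ q is the dual of axiom B; it is valid on a frame exactly when R is symmetric. R is not symmetric, so not valid.
(D) Lq ⊃ q is axiom T, which corresponds to reflexivity. R is reflexive — valid.
(E) Mq ⊃ LMq is axiom 5, which corresponds to the euclidean property. R is not euclidean — not valid.

B, D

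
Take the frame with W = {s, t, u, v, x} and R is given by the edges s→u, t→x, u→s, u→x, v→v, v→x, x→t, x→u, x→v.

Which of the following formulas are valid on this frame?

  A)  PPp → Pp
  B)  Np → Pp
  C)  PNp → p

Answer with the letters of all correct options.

R is symmetric: every R-edge is matched by its reverse.
R is not transitive: s R u and u R s but not s R s.
R is serial: every world has an R-successor.
(A) PPp → Pp is the dual of axiom 4; it is valid on a frame exactly when R is transitive. R is not transitive, so not valid.
(B) axiom D: valid iff R is serial. R is serial — valid.
(C) PNp → p (the dual of axiom B) characterises the symmetric frames. R is symmetric — valid.

B, C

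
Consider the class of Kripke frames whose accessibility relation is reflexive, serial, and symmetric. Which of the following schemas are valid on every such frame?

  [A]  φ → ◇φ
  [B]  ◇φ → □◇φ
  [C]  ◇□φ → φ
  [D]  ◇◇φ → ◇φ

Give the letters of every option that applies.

(A) φ → ◇φ (the dual of axiom T) characterises the reflexive frames. Every such R is reflexive — valid.
(B) axiom 5: valid iff R is euclidean. Such an R need not be euclidean — not valid.
(C) the dual of axiom B: valid iff R is symmetric. Every such R is symmetric — valid.
(D) the dual of axiom 4: valid iff R is transitive. Such an R need not be transitive — not valid.

A, C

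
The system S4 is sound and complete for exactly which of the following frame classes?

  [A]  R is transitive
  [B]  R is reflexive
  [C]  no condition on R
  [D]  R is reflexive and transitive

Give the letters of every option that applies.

(A) this class determines K4, not S4.
(B) this class determines T (= KT), not S4.
(C) this class determines K, not S4.
(D) S4 is sound and complete for exactly this class.

D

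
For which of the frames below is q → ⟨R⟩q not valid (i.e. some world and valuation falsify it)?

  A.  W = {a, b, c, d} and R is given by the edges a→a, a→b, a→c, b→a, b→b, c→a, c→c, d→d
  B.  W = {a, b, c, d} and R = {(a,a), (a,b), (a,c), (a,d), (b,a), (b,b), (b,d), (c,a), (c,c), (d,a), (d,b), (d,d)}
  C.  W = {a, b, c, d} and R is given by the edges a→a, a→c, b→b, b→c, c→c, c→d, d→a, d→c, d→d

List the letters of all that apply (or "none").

none

The schema q → ⟨R⟩q is the dual of axiom T; it is valid on a frame iff R is reflexive.
(A) R is reflexive (each world relates to itself), so the schema is valid here.
(B) R is reflexive (each world relates to itself), so the schema is valid here.
(C) R is reflexive (each world relates to itself), so the schema is valid here.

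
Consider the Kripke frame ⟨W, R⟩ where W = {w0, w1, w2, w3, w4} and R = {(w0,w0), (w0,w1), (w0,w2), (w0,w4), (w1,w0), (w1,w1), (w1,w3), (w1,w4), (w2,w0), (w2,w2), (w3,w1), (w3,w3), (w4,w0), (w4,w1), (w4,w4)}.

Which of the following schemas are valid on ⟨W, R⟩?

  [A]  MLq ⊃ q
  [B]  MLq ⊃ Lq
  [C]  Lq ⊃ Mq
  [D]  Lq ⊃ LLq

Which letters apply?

R is symmetric: every R-edge is matched by its reverse.
R is not transitive: w0 R w1 and w1 R w3 but not w0 R w3.
R is not euclidean: w0 R w1 and w0 R w2 but not w1 R w2.
R is serial: every world has an R-successor.
(A) MLq ⊃ q (the dual of axiom B) characterises the symmetric frames. R is symmetric — valid.
(B) the dual of axiom 5: valid iff R is euclidean. R is not euclidean — not valid.
(C) Lq ⊃ Mq (axiom D) characterises the serial frames. R is serial — valid.
(D) Lq ⊃ LLq is axiom 4; it is valid on a frame exactly when R is transitive. R is not transitive, so not valid.

A, C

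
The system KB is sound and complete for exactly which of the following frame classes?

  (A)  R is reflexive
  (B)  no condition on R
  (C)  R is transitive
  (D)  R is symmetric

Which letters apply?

D

(A) this class determines T (= KT), not KB.
(B) this class determines K, not KB.
(C) this class determines K4, not KB.
(D) KB is sound and complete for exactly this class.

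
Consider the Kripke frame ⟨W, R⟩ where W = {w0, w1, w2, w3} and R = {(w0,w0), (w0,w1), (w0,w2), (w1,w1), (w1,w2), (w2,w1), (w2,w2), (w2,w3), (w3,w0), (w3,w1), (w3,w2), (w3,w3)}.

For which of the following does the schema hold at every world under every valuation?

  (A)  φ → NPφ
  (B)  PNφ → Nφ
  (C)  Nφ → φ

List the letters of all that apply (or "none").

R is reflexive: each world relates to itself.
R is not symmetric: w0 R w1 but not w1 R w0.
R is not euclidean: w0 R w1 and w0 R w0 but not w1 R w0.
(A) φ → NPφ (axiom B) characterises the symmetric frames. R is not symmetric — not valid.
(B) PNφ → Nφ is the dual of axiom 5; it is valid on a frame exactly when R is euclidean. R is not euclidean, so not valid.
(C) Nφ → φ is axiom T, which corresponds to reflexivity. R is reflexive — valid.

C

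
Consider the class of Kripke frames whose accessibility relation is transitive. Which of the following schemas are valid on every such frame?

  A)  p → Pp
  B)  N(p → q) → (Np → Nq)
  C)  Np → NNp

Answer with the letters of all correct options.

(A) p → Pp is the dual of axiom T; it is valid on a frame exactly when R is reflexive. Such an R need not be reflexive, so not valid.
(B) N(p → q) → (Np → Nq) is the K axiom; it holds on all frames — valid.
(C) Np → NNp is axiom 4, which corresponds to transitivity. Every such R is transitive — valid.

B, C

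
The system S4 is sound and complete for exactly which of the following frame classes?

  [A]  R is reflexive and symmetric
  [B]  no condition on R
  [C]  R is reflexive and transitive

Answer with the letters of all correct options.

(A) this class determines B (= KTB), not S4.
(B) this class determines K, not S4.
(C) S4 is sound and complete for exactly this class.

C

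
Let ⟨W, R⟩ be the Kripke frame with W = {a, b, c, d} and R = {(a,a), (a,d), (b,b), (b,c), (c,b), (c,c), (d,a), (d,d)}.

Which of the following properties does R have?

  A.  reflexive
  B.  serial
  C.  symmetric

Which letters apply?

(A) reflexive: each world relates to itself.
(B) serial: every world has an R-successor.
(C) symmetric: every R-edge is matched by its reverse.

A, B, C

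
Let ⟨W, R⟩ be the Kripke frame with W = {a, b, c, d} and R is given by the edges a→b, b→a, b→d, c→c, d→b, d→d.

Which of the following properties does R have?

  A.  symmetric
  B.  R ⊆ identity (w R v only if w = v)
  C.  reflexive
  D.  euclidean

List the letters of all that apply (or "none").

(A) symmetric: every R-edge is matched by its reverse.
(B) not ⊆ identity: a R b with a ≠ b.
(C) not reflexive: not a R a.
(D) not euclidean: b R a and b R d but not a R d.

A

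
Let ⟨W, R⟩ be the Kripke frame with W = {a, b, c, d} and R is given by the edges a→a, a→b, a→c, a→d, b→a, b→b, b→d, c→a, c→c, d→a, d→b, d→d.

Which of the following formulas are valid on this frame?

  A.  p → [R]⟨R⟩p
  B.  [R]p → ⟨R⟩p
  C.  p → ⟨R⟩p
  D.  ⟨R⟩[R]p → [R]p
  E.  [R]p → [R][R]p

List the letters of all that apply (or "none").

A, B, C

R is reflexive: each world relates to itself.
R is symmetric: every R-edge is matched by its reverse.
R is not transitive: b R a and a R c but not b R c.
R is not euclidean: a R b and a R c but not b R c.
R is serial: every world has an R-successor.
(A) p → [R]⟨R⟩p (axiom B) characterises the symmetric frames. R is symmetric — valid.
(B) [R]p → ⟨R⟩p (axiom D) characterises the serial frames. R is serial — valid.
(C) p → ⟨R⟩p is the dual of axiom T, which corresponds to reflexivity. R is reflexive — valid.
(D) ⟨R⟩[R]p → [R]p (the dual of axiom 5) characterises the euclidean frames. R is not euclidean — not valid.
(E) axiom 4: valid iff R is transitive. R is not transitive — not valid.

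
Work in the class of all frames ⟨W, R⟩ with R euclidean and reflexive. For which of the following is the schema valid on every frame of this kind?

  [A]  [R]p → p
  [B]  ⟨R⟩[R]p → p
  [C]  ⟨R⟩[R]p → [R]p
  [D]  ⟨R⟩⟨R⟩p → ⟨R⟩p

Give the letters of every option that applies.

A, B, C, D

A reflexive euclidean relation is also symmetric (from wRw and wRv the euclidean condition gives vRw) and hence transitive; it is an equivalence relation.
(A) axiom T: valid iff R is reflexive. Every such R is reflexive — valid.
(B) ⟨R⟩[R]p → p is the dual of axiom B; it is valid on a frame exactly when R is symmetric. Every such R is symmetric, so valid.
(C) ⟨R⟩[R]p → [R]p is the dual of axiom 5, which corresponds to the euclidean property. Every such R is euclidean — valid.
(D) ⟨R⟩⟨R⟩p → ⟨R⟩p is the dual of axiom 4; it is valid on a frame exactly when R is transitive. Every such R is transitive, so valid.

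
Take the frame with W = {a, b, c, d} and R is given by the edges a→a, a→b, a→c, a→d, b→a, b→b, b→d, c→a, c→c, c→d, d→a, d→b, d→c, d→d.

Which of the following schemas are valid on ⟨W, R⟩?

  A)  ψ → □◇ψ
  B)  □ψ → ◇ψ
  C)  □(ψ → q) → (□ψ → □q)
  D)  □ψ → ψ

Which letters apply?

A, B, C, D

R is reflexive: each world relates to itself.
R is symmetric: every R-edge is matched by its reverse.
R is serial: every world has an R-successor.
(A) ψ → □◇ψ is axiom B; it is valid on a frame exactly when R is symmetric. R is symmetric, so valid.
(B) axiom D: valid iff R is serial. R is serial — valid.
(C) this is just K, valid on every normal frame.
(D) □ψ → ψ is axiom T; it is valid on a frame exactly when R is reflexive. R is reflexive, so valid.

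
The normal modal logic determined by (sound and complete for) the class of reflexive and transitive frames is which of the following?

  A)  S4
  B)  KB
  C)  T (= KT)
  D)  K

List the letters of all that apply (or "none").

A

(A) S4 is determined by exactly this class.
(B) KB is determined by the class of symmetric frames.
(C) T (= KT) is determined by the class of reflexive frames.
(D) K is determined by the class of arbitrary frames.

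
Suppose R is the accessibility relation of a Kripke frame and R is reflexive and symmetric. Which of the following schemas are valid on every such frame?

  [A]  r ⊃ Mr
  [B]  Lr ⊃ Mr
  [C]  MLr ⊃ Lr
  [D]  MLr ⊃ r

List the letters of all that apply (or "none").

A, B, D

Reflexive relations are serial.
(A) r ⊃ Mr is the dual of axiom T; it is valid on a frame exactly when R is reflexive. Every such R is reflexive, so valid.
(B) Lr ⊃ Mr is axiom D; it is valid on a frame exactly when R is serial. Every such R is serial, so valid.
(C) MLr ⊃ Lr (the dual of axiom 5) characterises the euclidean frames. Such an R need not be euclidean — not valid.
(D) MLr ⊃ r is the dual of axiom B; it is valid on a frame exactly when R is symmetric. Every such R is symmetric, so valid.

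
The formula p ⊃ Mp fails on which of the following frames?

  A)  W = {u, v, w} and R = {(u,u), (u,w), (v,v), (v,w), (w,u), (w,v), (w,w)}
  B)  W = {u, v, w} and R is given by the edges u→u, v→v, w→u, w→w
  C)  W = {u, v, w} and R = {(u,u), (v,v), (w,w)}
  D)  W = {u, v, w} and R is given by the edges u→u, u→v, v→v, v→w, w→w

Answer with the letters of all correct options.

none

The schema p ⊃ Mp is the dual of axiom T; it is valid on a frame iff R is reflexive.
(A) R is reflexive (each world relates to itself), so the schema is valid here.
(B) R is reflexive (each world relates to itself), so the schema is valid here.
(C) R is reflexive (each world relates to itself), so the schema is valid here.
(D) R is reflexive (each world relates to itself), so the schema is valid here.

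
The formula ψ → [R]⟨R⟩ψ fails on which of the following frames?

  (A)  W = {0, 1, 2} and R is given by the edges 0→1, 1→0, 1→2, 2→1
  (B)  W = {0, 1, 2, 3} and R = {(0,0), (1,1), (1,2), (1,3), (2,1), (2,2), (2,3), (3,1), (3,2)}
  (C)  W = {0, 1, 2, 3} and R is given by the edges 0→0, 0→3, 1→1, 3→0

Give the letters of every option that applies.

The schema ψ → [R]⟨R⟩ψ is axiom B; it is valid on a frame iff R is symmetric.
(A) R is symmetric (every R-edge is matched by its reverse), so the schema is valid here.
(B) R is symmetric (every R-edge is matched by its reverse), so the schema is valid here.
(C) R is symmetric (every R-edge is matched by its reverse), so the schema is valid here.

none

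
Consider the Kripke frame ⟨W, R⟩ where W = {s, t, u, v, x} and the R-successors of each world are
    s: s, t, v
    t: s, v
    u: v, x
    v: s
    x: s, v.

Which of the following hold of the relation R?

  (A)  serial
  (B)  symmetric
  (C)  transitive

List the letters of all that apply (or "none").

A

(A) serial: every world has an R-successor.
(B) not symmetric: t R v but not v R t.
(C) not transitive: t R s and s R t but not t R t.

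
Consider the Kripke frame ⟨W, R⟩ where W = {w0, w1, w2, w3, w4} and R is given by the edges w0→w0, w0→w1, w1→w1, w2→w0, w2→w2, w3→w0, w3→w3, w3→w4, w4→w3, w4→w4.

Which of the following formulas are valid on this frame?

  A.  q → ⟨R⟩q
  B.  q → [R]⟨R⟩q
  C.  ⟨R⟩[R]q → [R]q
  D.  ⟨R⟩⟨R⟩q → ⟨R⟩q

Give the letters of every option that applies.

R is reflexive: each world relates to itself.
R is not symmetric: w0 R w1 but not w1 R w0.
R is not transitive: w2 R w0 and w0 R w1 but not w2 R w1.
R is not euclidean: w0 R w1 and w0 R w0 but not w1 R w0.
(A) q → ⟨R⟩q (the dual of axiom T) characterises the reflexive frames. R is reflexive — valid.
(B) axiom B: valid iff R is symmetric. R is not symmetric — not valid.
(C) ⟨R⟩[R]q → [R]q is the dual of axiom 5, which corresponds to the euclidean property. R is not euclidean — not valid.
(D) ⟨R⟩⟨R⟩q → ⟨R⟩q is the dual of axiom 4, which corresponds to transitivity. R is not transitive — not valid.

A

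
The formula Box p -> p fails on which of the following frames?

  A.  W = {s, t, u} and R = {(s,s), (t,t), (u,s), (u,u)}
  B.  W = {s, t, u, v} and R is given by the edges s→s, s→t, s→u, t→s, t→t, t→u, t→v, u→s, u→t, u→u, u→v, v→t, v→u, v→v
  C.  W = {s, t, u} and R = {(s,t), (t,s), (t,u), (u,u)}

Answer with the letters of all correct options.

C

The schema Box p -> p is axiom T; it is valid on a frame iff R is reflexive.
(A) R is reflexive (each world relates to itself), so the schema is valid here.
(B) R is reflexive (each world relates to itself), so the schema is valid here.
(C) R is not reflexive (not s R s), so the schema fails here.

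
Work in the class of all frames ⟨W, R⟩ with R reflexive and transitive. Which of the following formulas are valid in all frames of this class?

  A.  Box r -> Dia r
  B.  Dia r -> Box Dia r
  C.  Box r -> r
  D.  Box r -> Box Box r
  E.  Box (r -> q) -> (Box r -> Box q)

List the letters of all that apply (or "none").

Reflexive relations are serial.
(A) Box r -> Dia r is axiom D, which corresponds to seriality. Every such R is serial — valid.
(B) Dia r -> Box Dia r is axiom 5; it is valid on a frame exactly when R is euclidean. Such an R need not be euclidean, so not valid.
(C) Box r -> r is axiom T, which corresponds to reflexivity. Every such R is reflexive — valid.
(D) Box r -> Box Box r is axiom 4, which corresponds to transitivity. Every such R is transitive — valid.
(E) this is just K, valid on every normal frame.

A, C, D, E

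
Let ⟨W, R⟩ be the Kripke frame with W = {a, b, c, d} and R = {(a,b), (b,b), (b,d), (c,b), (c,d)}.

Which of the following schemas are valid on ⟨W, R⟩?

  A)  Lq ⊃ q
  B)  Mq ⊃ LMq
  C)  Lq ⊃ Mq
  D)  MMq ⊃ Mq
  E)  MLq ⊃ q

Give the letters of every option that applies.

R is not reflexive: not a R a.
R is not symmetric: a R b but not b R a.
R is not transitive: a R b and b R d but not a R d.
R is not euclidean: b R d and b R b but not d R b.
R is not serial: d has no R-successor.
(A) axiom T: valid iff R is reflexive. R is not reflexive — not valid.
(B) axiom 5: valid iff R is euclidean. R is not euclidean — not valid.
(C) Lq ⊃ Mq (axiom D) characterises the serial frames. R is not serial — not valid.
(D) MMq ⊃ Mq is the dual of axiom 4, which corresponds to transitivity. R is not transitive — not valid.
(E) MLq ⊃ q is the dual of axiom B, which corresponds to symmetry. R is not symmetric — not valid.

none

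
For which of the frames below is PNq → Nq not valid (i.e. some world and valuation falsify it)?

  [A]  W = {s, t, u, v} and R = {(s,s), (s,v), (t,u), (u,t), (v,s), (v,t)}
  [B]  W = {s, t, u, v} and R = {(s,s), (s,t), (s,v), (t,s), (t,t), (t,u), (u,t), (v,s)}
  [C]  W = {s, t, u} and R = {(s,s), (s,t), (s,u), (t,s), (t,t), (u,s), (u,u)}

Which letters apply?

The schema PNq → Nq is the dual of axiom 5; it is valid on a frame iff R is euclidean.
(A) R is not euclidean (v R s and v R t but not s R t), so the schema fails here.
(B) R is not euclidean (s R t and s R v but not t R v), so the schema fails here.
(C) R is not euclidean (s R t and s R u but not t R u), so the schema fails here.

A, B, C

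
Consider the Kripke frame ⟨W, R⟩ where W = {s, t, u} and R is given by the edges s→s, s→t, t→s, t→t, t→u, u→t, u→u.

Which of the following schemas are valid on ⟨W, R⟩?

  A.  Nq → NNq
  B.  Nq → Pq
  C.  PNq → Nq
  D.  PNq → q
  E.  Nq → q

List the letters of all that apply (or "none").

R is reflexive: each world relates to itself.
R is symmetric: every R-edge is matched by its reverse.
R is not transitive: s R t and t R u but not s R u.
R is not euclidean: t R s and t R u but not s R u.
R is serial: every world has an R-successor.
(A) Nq → NNq (axiom 4) characterises the transitive frames. R is not transitive — not valid.
(B) Nq → Pq (axiom D) characterises the serial frames. R is serial — valid.
(C) PNq → Nq is the dual of axiom 5, which corresponds to the euclidean property. R is not euclidean — not valid.
(D) PNq → q is the dual of axiom B, which corresponds to symmetry. R is symmetric — valid.
(E) axiom T: valid iff R is reflexive. R is reflexive — valid.

B, D, E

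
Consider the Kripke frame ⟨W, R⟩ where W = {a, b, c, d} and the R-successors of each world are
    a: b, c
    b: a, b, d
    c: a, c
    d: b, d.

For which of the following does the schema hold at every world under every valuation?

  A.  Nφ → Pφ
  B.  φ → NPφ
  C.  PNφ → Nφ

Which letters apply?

A, B

R is symmetric: every R-edge is matched by its reverse.
R is not euclidean: a R b and a R c but not b R c.
R is serial: every world has an R-successor.
(A) Nφ → Pφ (axiom D) characterises the serial frames. R is serial — valid.
(B) axiom B: valid iff R is symmetric. R is symmetric — valid.
(C) PNφ → Nφ is the dual of axiom 5; it is valid on a frame exactly when R is euclidean. R is not euclidean, so not valid.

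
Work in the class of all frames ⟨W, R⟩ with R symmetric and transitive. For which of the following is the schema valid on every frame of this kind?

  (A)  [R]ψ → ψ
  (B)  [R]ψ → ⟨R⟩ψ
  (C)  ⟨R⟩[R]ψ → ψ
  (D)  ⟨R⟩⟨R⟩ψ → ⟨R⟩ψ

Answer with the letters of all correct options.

A symmetric transitive relation is euclidean (uRv and uRw give vRu by symmetry, then vRw by transitivity).
(A) [R]ψ → ψ is axiom T; it is valid on a frame exactly when R is reflexive. Such an R need not be reflexive, so not valid.
(B) [R]ψ → ⟨R⟩ψ is axiom D, which corresponds to seriality. Such an R need not be serial — not valid.
(C) ⟨R⟩[R]ψ → ψ is the dual of axiom B, which corresponds to symmetry. Every such R is symmetric — valid.
(D) the dual of axiom 4: valid iff R is transitive. Every such R is transitive — valid.

C, D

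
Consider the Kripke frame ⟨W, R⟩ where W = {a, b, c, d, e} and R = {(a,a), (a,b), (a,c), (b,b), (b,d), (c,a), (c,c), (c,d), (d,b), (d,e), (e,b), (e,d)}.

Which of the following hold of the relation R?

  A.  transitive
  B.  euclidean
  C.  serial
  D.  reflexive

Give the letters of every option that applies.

(A) not transitive: a R b and b R d but not a R d.
(B) not euclidean: a R b and a R a but not b R a.
(C) serial: every world has an R-successor.
(D) not reflexive: not d R d.

C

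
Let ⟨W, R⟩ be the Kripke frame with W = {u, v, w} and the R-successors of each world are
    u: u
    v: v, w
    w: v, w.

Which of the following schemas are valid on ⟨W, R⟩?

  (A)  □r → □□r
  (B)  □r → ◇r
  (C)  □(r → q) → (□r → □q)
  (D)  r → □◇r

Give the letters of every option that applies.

A, B, C, D

R is symmetric: every R-edge is matched by its reverse.
R is transitive: R is closed under composition.
R is serial: every world has an R-successor.
(A) □r → □□r (axiom 4) characterises the transitive frames. R is transitive — valid.
(B) □r → ◇r (axiom D) characterises the serial frames. R is serial — valid.
(C) □(r → q) → (□r → □q) is axiom K, valid on every Kripke frame — valid.
(D) r → □◇r (axiom B) characterises the symmetric frames. R is symmetric — valid.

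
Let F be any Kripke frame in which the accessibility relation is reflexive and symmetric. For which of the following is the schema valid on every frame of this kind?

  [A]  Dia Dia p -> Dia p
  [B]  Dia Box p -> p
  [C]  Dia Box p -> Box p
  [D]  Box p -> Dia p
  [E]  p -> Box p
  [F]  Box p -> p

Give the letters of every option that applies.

Reflexive relations are serial.
(A) Dia Dia p -> Dia p is the dual of axiom 4, which corresponds to transitivity. Such an R need not be transitive — not valid.
(B) Dia Box p -> p is the dual of axiom B; it is valid on a frame exactly when R is symmetric. Every such R is symmetric, so valid.
(C) Dia Box p -> Box p (the dual of axiom 5) characterises the euclidean frames. Such an R need not be euclidean — not valid.
(D) Box p -> Dia p is axiom D, which corresponds to seriality. Every such R is serial — valid.
(E) p -> Box p is equivalent to ◇p→p; it holds exactly when R ⊆ identity. Such an R need not be a subset of the identity — not valid.
(F) Box p -> p is axiom T, which corresponds to reflexivity. Every such R is reflexive — valid.

B, D, F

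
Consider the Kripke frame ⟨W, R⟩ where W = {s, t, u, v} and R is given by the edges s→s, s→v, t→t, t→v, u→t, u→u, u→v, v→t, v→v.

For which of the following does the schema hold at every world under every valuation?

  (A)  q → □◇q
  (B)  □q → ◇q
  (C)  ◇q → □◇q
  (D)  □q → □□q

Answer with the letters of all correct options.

B

R is not symmetric: s R v but not v R s.
R is not transitive: s R v and v R t but not s R t.
R is not euclidean: s R v and s R s but not v R s.
R is serial: every world has an R-successor.
(A) axiom B: valid iff R is symmetric. R is not symmetric — not valid.
(B) □q → ◇q is axiom D, which corresponds to seriality. R is serial — valid.
(C) ◇q → □◇q is axiom 5; it is valid on a frame exactly when R is euclidean. R is not euclidean, so not valid.
(D) □q → □□q is axiom 4, which corresponds to transitivity. R is not transitive — not valid.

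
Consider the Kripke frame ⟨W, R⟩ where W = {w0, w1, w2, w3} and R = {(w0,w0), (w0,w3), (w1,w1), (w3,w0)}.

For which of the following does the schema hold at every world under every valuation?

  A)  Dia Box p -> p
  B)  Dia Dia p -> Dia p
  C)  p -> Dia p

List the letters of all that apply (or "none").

A

R is not reflexive: not w2 R w2.
R is symmetric: every R-edge is matched by its reverse.
R is not transitive: w3 R w0 and w0 R w3 but not w3 R w3.
(A) Dia Box p -> p is the dual of axiom B; it is valid on a frame exactly when R is symmetric. R is symmetric, so valid.
(B) Dia Dia p -> Dia p is the dual of axiom 4, which corresponds to transitivity. R is not transitive — not valid.
(C) p -> Dia p is the dual of axiom T, which corresponds to reflexivity. R is not reflexive — not valid.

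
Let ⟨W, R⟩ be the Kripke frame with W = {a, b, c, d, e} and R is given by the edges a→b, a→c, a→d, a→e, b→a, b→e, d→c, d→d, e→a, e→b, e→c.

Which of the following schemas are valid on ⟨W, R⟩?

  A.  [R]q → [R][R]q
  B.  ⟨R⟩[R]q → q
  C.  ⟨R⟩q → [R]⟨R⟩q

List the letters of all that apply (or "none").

R is not symmetric: a R c but not c R a.
R is not transitive: a R b and b R a but not a R a.
R is not euclidean: a R b and a R c but not b R c.
(A) [R]q → [R][R]q (axiom 4) characterises the transitive frames. R is not transitive — not valid.
(B) ⟨R⟩[R]q → q is the dual of axiom B, which corresponds to symmetry. R is not symmetric — not valid.
(C) ⟨R⟩q → [R]⟨R⟩q is axiom 5, which corresponds to the euclidean property. R is not euclidean — not valid.

none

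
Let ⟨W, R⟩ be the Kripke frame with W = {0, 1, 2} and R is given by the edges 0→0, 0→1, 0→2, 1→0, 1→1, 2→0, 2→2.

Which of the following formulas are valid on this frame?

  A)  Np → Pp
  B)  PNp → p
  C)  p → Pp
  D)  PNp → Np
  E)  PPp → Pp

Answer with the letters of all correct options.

A, B, C

R is reflexive: each world relates to itself.
R is symmetric: every R-edge is matched by its reverse.
R is not transitive: 1 R 0 and 0 R 2 but not 1 R 2.
R is not euclidean: 0 R 1 and 0 R 2 but not 1 R 2.
R is serial: every world has an R-successor.
(A) axiom D: valid iff R is serial. R is serial — valid.
(B) PNp → p (the dual of axiom B) characterises the symmetric frames. R is symmetric — valid.
(C) p → Pp is the dual of axiom T, which corresponds to reflexivity. R is reflexive — valid.
(D) the dual of axiom 5: valid iff R is euclidean. R is not euclidean — not valid.
(E) the dual of axiom 4: valid iff R is transitive. R is not transitive — not valid.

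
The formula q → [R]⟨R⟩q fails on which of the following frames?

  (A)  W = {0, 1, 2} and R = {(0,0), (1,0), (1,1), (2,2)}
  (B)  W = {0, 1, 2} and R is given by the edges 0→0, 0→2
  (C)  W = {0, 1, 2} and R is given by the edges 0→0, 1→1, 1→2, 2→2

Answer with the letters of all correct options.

A, B, C

The schema q → [R]⟨R⟩q is axiom B; it is valid on a frame iff R is symmetric.
(A) R is not symmetric (1 R 0 but not 0 R 1), so the schema fails here.
(B) R is not symmetric (0 R 2 but not 2 R 0), so the schema fails here.
(C) R is not symmetric (1 R 2 but not 2 R 1), so the schema fails here.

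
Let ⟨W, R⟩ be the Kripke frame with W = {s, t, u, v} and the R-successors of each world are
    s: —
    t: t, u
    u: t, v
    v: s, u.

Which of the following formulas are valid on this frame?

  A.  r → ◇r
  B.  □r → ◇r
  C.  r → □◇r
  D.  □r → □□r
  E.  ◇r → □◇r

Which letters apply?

none

R is not reflexive: not s R s.
R is not symmetric: v R s but not s R v.
R is not transitive: t R u and u R v but not t R v.
R is not euclidean: u R t and u R v but not t R v.
R is not serial: s has no R-successor.
(A) r → ◇r (the dual of axiom T) characterises the reflexive frames. R is not reflexive — not valid.
(B) □r → ◇r is axiom D; it is valid on a frame exactly when R is serial. R is not serial, so not valid.
(C) r → □◇r (axiom B) characterises the symmetric frames. R is not symmetric — not valid.
(D) □r → □□r is axiom 4, which corresponds to transitivity. R is not transitive — not valid.
(E) ◇r → □◇r is axiom 5; it is valid on a frame exactly when R is euclidean. R is not euclidean, so not valid.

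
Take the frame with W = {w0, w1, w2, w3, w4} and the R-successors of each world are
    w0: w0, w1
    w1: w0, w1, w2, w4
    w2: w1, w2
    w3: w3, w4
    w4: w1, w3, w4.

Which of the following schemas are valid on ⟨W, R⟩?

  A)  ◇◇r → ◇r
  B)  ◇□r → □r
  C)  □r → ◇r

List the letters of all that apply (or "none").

C

R is not transitive: w0 R w1 and w1 R w2 but not w0 R w2.
R is not euclidean: w1 R w0 and w1 R w2 but not w0 R w2.
R is serial: every world has an R-successor.
(A) the dual of axiom 4: valid iff R is transitive. R is not transitive — not valid.
(B) the dual of axiom 5: valid iff R is euclidean. R is not euclidean — not valid.
(C) axiom D: valid iff R is serial. R is serial — valid.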